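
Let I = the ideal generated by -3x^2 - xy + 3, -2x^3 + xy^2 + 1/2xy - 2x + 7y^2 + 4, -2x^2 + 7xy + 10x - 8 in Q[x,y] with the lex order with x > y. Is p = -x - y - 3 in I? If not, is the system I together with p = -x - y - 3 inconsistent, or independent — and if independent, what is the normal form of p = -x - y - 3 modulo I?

Adjoining -x - y - 3 makes the ideal the whole ring: the system is inconsistent.

First compute the reduced Gröbner basis of I by Buchberger's algorithm.
f_1 = -3x^2 - xy + 3, LT = x^2.
f_2 = -2x^3 + xy^2 + 1/2xy - 2x + 7y^2 + 4, LT = x^3.
f_3 = -2x^2 + 7xy + 10x - 8, LT = x^2.

S(f_1,f_2): lcm = x^3. S = 1/3x^2y + 1/2xy^2 + 1/4xy - 2x + 7/2y^2 + 2.
  reduce S modulo (f_1, f_2, f_3):
  remainder 7/18xy^2 + 1/4xy - 2x + 7/2y^2 + 1/3y + 2 ≠ 0; add h_4 = 7/18xy^2 + 1/4xy - 2x + 7/2y^2 + 1/3y + 2 to the basis.

S(f_1,f_3): lcm = x^2. S = 23/6xy + 5x - 5.
  reduce S modulo (f_1, f_2, f_3, h_4):
  remainder 23/6xy + 5x - 5 ≠ 0; add h_5 = 23/6xy + 5x - 5 to the basis.

S(f_2,f_3): lcm = x^3. S = 7/2x^2y + 5x^2 - 1/2xy^2 - 1/4xy - 3x - 7/2y^2 - 2.
  reduce S modulo (f_1, f_2, f_3, h_4, h_5):
  remainder -3371/322x + 23/2y^2 + 69/14y + 3371/322 ≠ 0; add h_6 = -3371/322x + 23/2y^2 + 69/14y + 3371/322 to the basis.

S(f_1,h_4): lcm = x^2y^2. S = -9/14x^2y + 36/7x^2 + 1/3xy^3 - 9xy^2 - 6/7xy - 36/7x - y^2.
  reduce S modulo (f_1, f_2, f_3, h_4, h_5, h_6):
  remainder -3y^3 + 381303/23597y^2 - 1032645/47194y ≠ 0; add h_7 = -3y^3 + 381303/23597y^2 - 1032645/47194y to the basis.

S(f_2,h_4): lcm = x^3y^2. S = -9/14x^3y + 36/7x^3 - 9x^2y^2 - 6/7x^2y - 36/7x^2 - 1/2xy^4 - 1/4xy^3 + xy^2 - 7/2y^4 - 2y^2.
  reduce S modulo (f_1, f_2, f_3, h_4, h_5, h_6, h_7):
  remainder -1633638825/11363641y^2 + 1404869799/11363641y ≠ 0; add h_8 = -1633638825/11363641y^2 + 1404869799/11363641y to the basis.

S(f_3,h_4): lcm = x^2y^2. S = -9/14x^2y + 36/7x^2 - 7/2xy^3 - 14xy^2 - 6/7xy - 36/7x + 4y^2.
  reduce S modulo (f_1, f_2, f_3, h_4, h_5, h_6, h_7, h_8):
  remainder -3077418223/108909255y ≠ 0; add h_9 = -3077418223/108909255y to the basis.

The other S-polynomials (S(f_1,h_5), S(f_2,h_5), S(f_3,h_5), S(h_4,h_5), S(f_1,h_6), S(f_2,h_6), S(f_3,h_6), S(h_4,h_6), S(h_5,h_6), S(f_1,h_7), S(f_2,h_7), S(f_3,h_7), S(h_4,h_7), S(h_5,h_7), S(h_6,h_7), S(f_1,h_8), S(f_2,h_8), S(f_3,h_8), S(h_4,h_8), S(h_5,h_8), S(h_6,h_8), S(h_7,h_8), S(f_1,h_9), S(f_2,h_9), S(f_3,h_9), S(h_4,h_9), S(h_5,h_9), S(h_6,h_9), S(h_7,h_9), S(h_8,h_9)) all reduce to 0 modulo the current basis, so we have a Gröbner basis.
Inter-reduce: drop elements whose leading term is divisible by another's, tail-reduce, and make monic.
Reduced Gröbner basis: {x - 1, y}.
Label its elements g_1 = x - 1, g_2 = y.

Reduce p = -x - y - 3 modulo G:
  leading term x: subtract (-1)·g_1 from -x - y - 3 → -y - 4
  leading term y: subtract (-1)·g_2 from -y - 4 → -4
  leading term 1: no divisor's leading term divides it; move -4 to the remainder.
  normal form = -4.
The normal form is nonzero, so p ∉ I. Since p minus its normal form lies in I, I + (p) = I + (r) where r = -4; decide whether this ideal is the whole ring.
Here r = -4 is a nonzero constant, hence a unit: 1 ∈ I + (p), the Gröbner basis of I + (p) is {1}, and the enlarged system has no common solution — adjoining p is inconsistent.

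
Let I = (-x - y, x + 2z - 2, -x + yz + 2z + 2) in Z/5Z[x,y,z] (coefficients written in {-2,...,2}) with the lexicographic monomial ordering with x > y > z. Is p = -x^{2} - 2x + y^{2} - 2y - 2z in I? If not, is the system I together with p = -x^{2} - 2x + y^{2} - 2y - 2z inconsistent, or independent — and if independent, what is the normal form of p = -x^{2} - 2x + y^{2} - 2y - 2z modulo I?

First compute the reduced Gröbner basis of I by Buchberger's algorithm.
f_1 = -x - y, LT = x.
f_2 = x + 2z - 2, LT = x.
f_3 = -x + yz + 2z + 2, LT = x.

S(f_1,f_2): lcm = x. S = y - 2z + 2.
  leading term y: no divisor's leading term divides it; move y to the remainder.
  leading term z: no divisor's leading term divides it; move -2z to the remainder.
  leading term 1: no divisor's leading term divides it; move 2 to the remainder.
  remainder y - 2z + 2 ≠ 0; add h_4 = y - 2z + 2 to the basis.

S(f_1,f_3): lcm = x. S = yz + y + 2z + 2.
  leading term yz: subtract (z)·h_4 from yz + y + 2z + 2 → y + 2z^{2} + 2
  leading term y: subtract (1)·h_4 from y + 2z^{2} + 2 → 2z^{2} + 2z
  leading term z^{2}: no divisor's leading term divides it; move 2z^{2} to the remainder.
  leading term z: no divisor's leading term divides it; move 2z to the remainder.
  remainder 2z^{2} + 2z ≠ 0; add h_5 = 2z^{2} + 2z to the basis.

The other S-polynomials (S(f_2,f_3), S(f_1,h_4), S(f_2,h_4), S(f_3,h_4), S(f_1,h_5), S(f_2,h_5), S(f_3,h_5), S(h_4,h_5)) all reduce to 0 modulo the current basis, so we have a Gröbner basis.
Inter-reduce: drop elements whose leading term is divisible by another's, tail-reduce, and make monic.
Reduced Gröbner basis: {x + 2z - 2, y - 2z + 2, z^{2} + z}.
Label its elements g_1 = x + 2z - 2, g_2 = y - 2z + 2, g_3 = z^{2} + z.

Reduce p = -x^{2} - 2x + y^{2} - 2y - 2z modulo G:
  leading term x^{2}: subtract (-x)·g_1 from -x^{2} - 2x + y^{2} - 2y - 2z → 2xz + x + y^{2} - 2y - 2z
  leading term xz: subtract (2z)·g_1 from 2xz + x + y^{2} - 2y - 2z → x + y^{2} - 2y + z^{2} + 2z
  leading term x: subtract (1)·g_1 from x + y^{2} - 2y + z^{2} + 2z → y^{2} - 2y + z^{2} + 2
  leading term y^{2}: subtract (y)·g_2 from y^{2} - 2y + z^{2} + 2 → 2yz + y + z^{2} + 2
  leading term yz: subtract (2z)·g_2 from 2yz + y + z^{2} + 2 → y + z + 2
  leading term y: subtract (1)·g_2 from y + z + 2 → -2z
  leading term z: no divisor's leading term divides it; move -2z to the remainder.
  normal form = -2z.
The normal form is nonzero, so p ∉ I. Since p minus its normal form lies in I, I + (p) = I + (r) where r = -2z; decide whether this ideal is the whole ring.
Run Buchberger on G together with r (pairs among the g_i already reduce to 0 since G is a Gröbner basis):
g_1 = x + 2z - 2, LT = x.
g_2 = y - 2z + 2, LT = y.
g_3 = z^{2} + z, LT = z^{2}.
r = -2z, LT = z.

The S-polynomials (S(g_1,g_2), S(g_1,g_3), S(g_1,r), S(g_2,g_3), S(g_2,r), S(g_3,r)) all reduce to 0 modulo the current basis, so we have a Gröbner basis.
Inter-reduce: drop elements whose leading term is divisible by another's, tail-reduce, and make monic.
Reduced Gröbner basis: {x - 2, y + 2, z}.
The reduced Gröbner basis of I + (p) is {x - 2, y + 2, z} ≠ {1}, a proper ideal, so the enlarged system stays consistent: p is independent of I, with normal form -2z.

-x^{2} - 2x + y^{2} - 2y - 2z is independent of I; its normal form modulo I is -2z.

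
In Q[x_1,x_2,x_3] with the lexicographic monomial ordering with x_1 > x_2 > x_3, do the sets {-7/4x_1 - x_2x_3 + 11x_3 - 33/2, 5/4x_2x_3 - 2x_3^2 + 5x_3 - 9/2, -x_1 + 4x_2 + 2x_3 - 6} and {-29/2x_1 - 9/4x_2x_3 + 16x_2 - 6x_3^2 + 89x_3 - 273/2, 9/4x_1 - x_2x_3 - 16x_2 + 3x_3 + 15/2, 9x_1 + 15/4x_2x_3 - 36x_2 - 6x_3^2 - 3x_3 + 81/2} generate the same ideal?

Two ideals are equal iff their reduced Gröbner bases coincide (the reduced basis is unique for a fixed ordering).
Buchberger on the first generating set:
f_1 = -7/4x_1 - x_2x_3 + 11x_3 - 33/2, LT = x_1.
f_2 = 5/4x_2x_3 - 2x_3^2 + 5x_3 - 9/2, LT = x_2x_3.
f_3 = -x_1 + 4x_2 + 2x_3 - 6, LT = x_1.

S(f_1,f_3): lcm = x_1. S = 4/7x_2x_3 + 4x_2 - 30/7x_3 + 24/7.
  reduce S modulo (f_1, f_2, f_3):
  remainder 4x_2 + 32/35x_3^2 - 46/7x_3 + 192/35 ≠ 0; add g_4 = 4x_2 + 32/35x_3^2 - 46/7x_3 + 192/35 to the basis.

S(f_2,g_4): lcm = x_2x_3. S = -8/35x_3^3 + 3/70x_3^2 + 92/35x_3 - 18/5.
  reduce S modulo (f_1, f_2, f_3, g_4):
  remainder -8/35x_3^3 + 3/70x_3^2 + 92/35x_3 - 18/5 ≠ 0; add g_5 = -8/35x_3^3 + 3/70x_3^2 + 92/35x_3 - 18/5 to the basis.

The other S-polynomials (S(f_1,f_2), S(f_2,f_3), S(f_1,g_4), S(f_3,g_4), S(f_1,g_5), S(f_2,g_5), S(f_3,g_5), S(g_4,g_5)) all reduce to 0 modulo the current basis, so we have a Gröbner basis.
Inter-reduce: drop elements whose leading term is divisible by another's, tail-reduce, and make monic.
Reduced Gröbner basis: {x_1 + 32/35x_3^2 - 60/7x_3 + 402/35, x_2 + 8/35x_3^2 - 23/14x_3 + 48/35, x_3^3 - 3/16x_3^2 - 23/2x_3 + 63/4}.

Buchberger on the second generating set:
h_1 = -29/2x_1 - 9/4x_2x_3 + 16x_2 - 6x_3^2 + 89x_3 - 273/2, LT = x_1.
h_2 = 9/4x_1 - x_2x_3 - 16x_2 + 3x_3 + 15/2, LT = x_1.
h_3 = 9x_1 + 15/4x_2x_3 - 36x_2 - 6x_3^2 - 3x_3 + 81/2, LT = x_1.

S(h_1,h_2): lcm = x_1. S = 313/522x_2x_3 + 1568/261x_2 + 12/29x_3^2 - 650/87x_3 + 529/87.
  reduce S modulo (h_1, h_2, h_3):
  remainder 313/522x_2x_3 + 1568/261x_2 + 12/29x_3^2 - 650/87x_3 + 529/87 ≠ 0; add k_4 = 313/522x_2x_3 + 1568/261x_2 + 12/29x_3^2 - 650/87x_3 + 529/87 to the basis.

S(h_1,h_3): lcm = x_1. S = -91/348x_2x_3 + 84/29x_2 + 94/87x_3^2 - 505/87x_3 + 285/58.
  reduce S modulo (h_1, h_2, h_3, k_4):
  remainder 5180/939x_2 + 1184/939x_3^2 - 8510/939x_3 + 2368/313 ≠ 0; add k_5 = 5180/939x_2 + 1184/939x_3^2 - 8510/939x_3 + 2368/313 to the basis.

S(k_4,k_5): lcm = x_2x_3. S = 3136/313x_2 - 8/35x_3^3 + 10223/4382x_3^2 - 151524/10955x_3 + 3174/313.
  reduce S modulo (h_1, h_2, h_3, k_4, k_5):
  remainder -8/35x_3^3 + 3/70x_3^2 + 92/35x_3 - 18/5 ≠ 0; add k_6 = -8/35x_3^3 + 3/70x_3^2 + 92/35x_3 - 18/5 to the basis.

The other S-polynomials (S(h_2,h_3), S(h_1,k_4), S(h_2,k_4), S(h_3,k_4), S(h_1,k_5), S(h_2,k_5), S(h_3,k_5), S(h_1,k_6), S(h_2,k_6), S(h_3,k_6), S(k_4,k_6), S(k_5,k_6)) all reduce to 0 modulo the current basis, so we have a Gröbner basis.
Inter-reduce: drop elements whose leading term is divisible by another's, tail-reduce, and make monic.
Reduced Gröbner basis: {x_1 + 32/35x_3^2 - 60/7x_3 + 402/35, x_2 + 8/35x_3^2 - 23/14x_3 + 48/35, x_3^3 - 3/16x_3^2 - 23/2x_3 + 63/4}.

Same reduced basis, so the two generating sets span the same ideal.

Yes, the ideals are equal.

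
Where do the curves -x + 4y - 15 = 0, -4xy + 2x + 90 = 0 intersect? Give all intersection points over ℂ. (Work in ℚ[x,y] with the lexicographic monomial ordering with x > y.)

{(-18, -3/4), (5, 5)}

Compute a lex Gröbner basis by Buchberger's algorithm.
f_1 = -x + 4y - 15, LT = x.
f_2 = -4xy + 2x + 90, LT = xy.

S(f_1,f_2): lcm = xy. S = ½x - 4y² + 15y + 45/2.
  reduce S modulo (f_1, f_2):
  remainder -4y² + 17y + 15 ≠ 0; add h_3 = -4y² + 17y + 15 to the basis.

The other S-polynomials (S(f_1,h_3), S(f_2,h_3)) all reduce to 0 modulo the current basis, so we have a Gröbner basis.
Inter-reduce: drop elements whose leading term is divisible by another's, tail-reduce, and make monic.
Reduced Gröbner basis: {x - 4y + 15, y² - 17/4y - 15/4}.

A lex Gröbner basis eliminates variables successively. Here y² - 17/4y - 15/4 depends only on y, with roots {-3/4, 5}; lifting each root through the earlier basis elements recovers the full solutions.
  y = -3/4: the earlier basis element becomes x + 18 = 0, giving x = -18 — point (-18, -3/4).
  y = 5: the earlier basis element becomes x - 5 = 0, giving x = 5 — point (5, 5).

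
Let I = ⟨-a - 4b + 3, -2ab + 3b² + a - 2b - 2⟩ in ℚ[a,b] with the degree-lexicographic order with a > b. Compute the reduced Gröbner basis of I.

f_1 = -a - 4b + 3, LT = a.
f_2 = -2ab + 3b² + a - 2b - 2, LT = ab.

S(f_1,f_2): lcm = ab. S = 11/2b² + ½a - 4b - 1.
  leading term b²: no divisor's leading term divides it; move 11/2b² to the remainder.
  leading term a: subtract (-½)·f_1 from ½a - 4b - 1 → -6b + ½
  leading term b: no divisor's leading term divides it; move -6b to the remainder.
  leading term 1: no divisor's leading term divides it; move ½ to the remainder.
  remainder 11/2b² - 6b + ½ ≠ 0; add g_3 = 11/2b² - 6b + ½ to the basis.

The other S-polynomials (S(f_1,g_3), S(f_2,g_3)) all reduce to 0 modulo the current basis, so we have a Gröbner basis.
Inter-reduce: drop elements whose leading term is divisible by another's, tail-reduce, and make monic.

G = {b² - 12/11b + 1/11, a + 4b - 3}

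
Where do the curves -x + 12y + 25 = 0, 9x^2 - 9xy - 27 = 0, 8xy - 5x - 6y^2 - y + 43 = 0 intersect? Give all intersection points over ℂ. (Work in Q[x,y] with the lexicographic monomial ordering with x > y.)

Compute a lex Gröbner basis by Buchberger's algorithm.
f_1 = -x + 12y + 25, LT = x.
f_2 = 9x^2 - 9xy - 27, LT = x^2.
f_3 = 8xy - 5x - 6y^2 - y + 43, LT = xy.

S(f_1,f_2): lcm = x^2. S = -11xy - 25x + 3.
  reduce S modulo (f_1, f_2, f_3):
  remainder -132y^2 - 575y - 622 ≠ 0; add h_4 = -132y^2 - 575y - 622 to the basis.

S(f_1,f_3): lcm = xy. S = 5/8x - 45/4y^2 - 199/8y - 43/8.
  reduce S modulo (f_1, f_2, f_3, h_4):
  remainder 5567/176y + 5567/88 ≠ 0; add h_5 = 5567/176y + 5567/88 to the basis.

The other S-polynomials (S(f_2,f_3), S(f_1,h_4), S(f_2,h_4), S(f_3,h_4), S(f_1,h_5), S(f_2,h_5), S(f_3,h_5), S(h_4,h_5)) all reduce to 0 modulo the current basis, so we have a Gröbner basis.
Inter-reduce: drop elements whose leading term is divisible by another's, tail-reduce, and make monic.
Reduced Gröbner basis: {x - 1, y + 2}.

The lex basis is triangular: the last element involves only y. Solving y + 2 = 0 gives y ∈ {-2}; substituting each value into the earlier elements determines the remaining variables.
  y = -2: the earlier basis element becomes x - 1 = 0, giving x = 1 — point (1, -2).

{(1, -2)}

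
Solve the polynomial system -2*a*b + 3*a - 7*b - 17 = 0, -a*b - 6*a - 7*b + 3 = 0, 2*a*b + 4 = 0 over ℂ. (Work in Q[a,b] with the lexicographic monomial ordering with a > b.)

Compute a lex Gröbner basis by Buchberger's algorithm.
f_1 = -2*a*b + 3*a - 7*b - 17, LT = a*b.
f_2 = -a*b - 6*a - 7*b + 3, LT = a*b.
f_3 = 2*a*b + 4, LT = a*b.

S(f_1,f_2): lcm = a*b. S = -15/2*a - 7/2*b + 23/2.
  leading term a: no divisor's leading term divides it; move -15/2*a to the remainder.
  leading term b: no divisor's leading term divides it; move -7/2*b to the remainder.
  leading term 1: no divisor's leading term divides it; move 23/2 to the remainder.
  remainder -15/2*a - 7/2*b + 23/2 ≠ 0; add h_4 = -15/2*a - 7/2*b + 23/2 to the basis.

S(f_1,f_3): lcm = a*b. S = -3/2*a + 7/2*b + 13/2.
  leading term a: subtract (1/5)·h_4 from -3/2*a + 7/2*b + 13/2 → 21/5*b + 21/5
  leading term b: no divisor's leading term divides it; move 21/5*b to the remainder.
  leading term 1: no divisor's leading term divides it; move 21/5 to the remainder.
  remainder 21/5*b + 21/5 ≠ 0; add h_5 = 21/5*b + 21/5 to the basis.

The other S-polynomials (S(f_2,f_3), S(f_1,h_4), S(f_2,h_4), S(f_3,h_4), S(f_1,h_5), S(f_2,h_5), S(f_3,h_5), S(h_4,h_5)) all reduce to 0 modulo the current basis, so we have a Gröbner basis.
Inter-reduce: drop elements whose leading term is divisible by another's, tail-reduce, and make monic.
Reduced Gröbner basis: {a - 2, b + 1}.

A lex Gröbner basis eliminates variables successively. Here b + 1 depends only on b, with roots {-1}; lifting each root through the earlier basis elements recovers the full solutions.
  b = -1: the earlier basis element becomes a - 2 = 0, giving a = 2 — point (2, -1).
Each listed point satisfies every original equation (direct substitution).

{(2, -1)}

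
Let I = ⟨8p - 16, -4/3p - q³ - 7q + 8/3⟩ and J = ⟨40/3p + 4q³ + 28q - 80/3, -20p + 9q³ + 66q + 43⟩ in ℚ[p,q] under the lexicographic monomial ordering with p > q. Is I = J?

No, the ideals differ.

For a fixed monomial order, each ideal has a unique reduced Gröbner basis; comparing bases decides equality.
Buchberger on the first generating set:
f_1 = 8p - 16, LT = p.
f_2 = -4/3p - q³ - 7q + 8/3, LT = p.

S(f_1,f_2): lcm = p. S = -¾q³ - 21/4q.
  reduce S modulo (f_1, f_2):
  remainder -¾q³ - 21/4q ≠ 0; add g_3 = -¾q³ - 21/4q to the basis.

The other S-polynomials (S(f_1,g_3), S(f_2,g_3)) all reduce to 0 modulo the current basis, so we have a Gröbner basis.
Inter-reduce: drop elements whose leading term is divisible by another's, tail-reduce, and make monic.
Reduced Gröbner basis: {p - 2, q³ + 7q}.

Buchberger on the second generating set:
h_1 = 40/3p + 4q³ + 28q - 80/3, LT = p.
h_2 = -20p + 9q³ + 66q + 43, LT = p.

S(h_1,h_2): lcm = p. S = ¾q³ + 27/5q + 3/20.
  reduce S modulo (h_1, h_2):
  remainder ¾q³ + 27/5q + 3/20 ≠ 0; add k_3 = ¾q³ + 27/5q + 3/20 to the basis.

The other S-polynomials (S(h_1,k_3), S(h_2,k_3)) all reduce to 0 modulo the current basis, so we have a Gröbner basis.
Inter-reduce: drop elements whose leading term is divisible by another's, tail-reduce, and make monic.
Reduced Gröbner basis: {p - 3/50q - 103/50, q³ + 36/5q + ⅕}.

These differ, so the ideals are not equal.
The same test decides containment: I ⊆ J iff every generator of I reduces to 0 modulo a Gröbner basis of J.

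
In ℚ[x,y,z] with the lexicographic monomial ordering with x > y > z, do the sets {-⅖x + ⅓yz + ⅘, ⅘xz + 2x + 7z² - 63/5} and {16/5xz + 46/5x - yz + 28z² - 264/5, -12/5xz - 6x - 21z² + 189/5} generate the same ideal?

Two ideals are equal iff their reduced Gröbner bases coincide (the reduced basis is unique for a fixed ordering).
Buchberger on the first generating set:
f_1 = -⅖x + ⅓yz + ⅘, LT = x.
f_2 = ⅘xz + 2x + 7z² - 63/5, LT = xz.

S(f_1,f_2): lcm = xz. S = -5/2x - ⅚yz² - 35/4z² - 2z + 63/4.
  reduce S modulo (f_1, f_2):
  remainder -⅚yz² - 25/12yz - 35/4z² - 2z + 43/4 ≠ 0; add g_3 = -⅚yz² - 25/12yz - 35/4z² - 2z + 43/4 to the basis.

The other S-polynomials (S(f_1,g_3), S(f_2,g_3)) all reduce to 0 modulo the current basis, so we have a Gröbner basis.
Inter-reduce: drop elements whose leading term is divisible by another's, tail-reduce, and make monic.
Reduced Gröbner basis: {x - ⅚yz - 2, yz² + 5/2yz + 21/2z² + 12/5z - 129/10}.

Buchberger on the second generating set:
h_1 = 16/5xz + 46/5x - yz + 28z² - 264/5, LT = xz.
h_2 = -12/5xz - 6x - 21z² + 189/5, LT = xz.

S(h_1,h_2): lcm = xz. S = ⅜x - 5/16yz - ¾.
  reduce S modulo (h_1, h_2):
  remainder ⅜x - 5/16yz - ¾ ≠ 0; add k_3 = ⅜x - 5/16yz - ¾ to the basis.

S(h_1,k_3): lcm = xz. S = 23/8x + ⅚yz² - 5/16yz + 35/4z² + 2z - 33/2.
  reduce S modulo (h_1, h_2, k_3):
  remainder ⅚yz² + 25/12yz + 35/4z² + 2z - 43/4 ≠ 0; add k_4 = ⅚yz² + 25/12yz + 35/4z² + 2z - 43/4 to the basis.

The other S-polynomials (S(h_2,k_3), S(h_1,k_4), S(h_2,k_4), S(k_3,k_4)) all reduce to 0 modulo the current basis, so we have a Gröbner basis.
Inter-reduce: drop elements whose leading term is divisible by another's, tail-reduce, and make monic.
Reduced Gröbner basis: {x - ⅚yz - 2, yz² + 5/2yz + 21/2z² + 12/5z - 129/10}.

The two bases agree; hence the ideals are identical.
The choice of monomial ordering does not affect the verdict — as long as both bases are computed under the same ordering, their equality decides ideal equality.

Yes, the ideals are equal.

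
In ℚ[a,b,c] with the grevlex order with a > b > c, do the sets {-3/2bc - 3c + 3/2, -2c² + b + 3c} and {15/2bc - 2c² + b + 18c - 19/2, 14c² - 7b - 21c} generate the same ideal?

No, the ideals differ.

For a fixed monomial order, each ideal has a unique reduced Gröbner basis; comparing bases decides equality.
Buchberger on the first generating set:
f_1 = -3/2bc - 3c + 3/2, LT = bc.
f_2 = -2c² + b + 3c, LT = c².

S(f_1,f_2): lcm = bc². S = ½b² + 3/2bc + 2c² - c.
  reduce S modulo (f_1, f_2):
  remainder ½b² + b - c + 3/2 ≠ 0; add g_3 = ½b² + b - c + 3/2 to the basis.

The other S-polynomials (S(f_1,g_3), S(f_2,g_3)) all reduce to 0 modulo the current basis, so we have a Gröbner basis.
Inter-reduce: drop elements whose leading term is divisible by another's, tail-reduce, and make monic.
Reduced Gröbner basis: {b² + 2b - 2c + 3, bc + 2c - 1, c² - ½b - 3/2c}.

Buchberger on the second generating set:
h_1 = 15/2bc - 2c² + b + 18c - 19/2, LT = bc.
h_2 = 14c² - 7b - 21c, LT = c².

S(h_1,h_2): lcm = bc². S = -4/15c³ + ½b² + 49/30bc + 12/5c² - 19/15c.
  reduce S modulo (h_1, h_2):
  remainder ½b² + b - 19/15c + 19/10 ≠ 0; add k_3 = ½b² + b - 19/15c + 19/10 to the basis.

The other S-polynomials (S(h_1,k_3), S(h_2,k_3)) all reduce to 0 modulo the current basis, so we have a Gröbner basis.
Inter-reduce: drop elements whose leading term is divisible by another's, tail-reduce, and make monic.
Reduced Gröbner basis: {b² + 2b - 38/15c + 19/5, bc + 2c - 19/15, c² - ½b - 3/2c}.

The bases are distinct; the ideals are different.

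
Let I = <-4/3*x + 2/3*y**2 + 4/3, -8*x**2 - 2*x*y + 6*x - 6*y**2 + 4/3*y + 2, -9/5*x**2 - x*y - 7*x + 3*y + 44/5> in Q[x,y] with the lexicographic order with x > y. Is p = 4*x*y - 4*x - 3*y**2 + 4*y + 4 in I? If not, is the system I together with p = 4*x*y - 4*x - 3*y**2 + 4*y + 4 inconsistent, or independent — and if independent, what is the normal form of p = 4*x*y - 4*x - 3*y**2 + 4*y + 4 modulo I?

4*x*y - 4*x - 3*y**2 + 4*y + 4 lies in I (it reduces to 0).

First compute the reduced Gröbner basis of I by Buchberger's algorithm.
f_1 = -4/3*x + 2/3*y**2 + 4/3, LT = x.
f_2 = -8*x**2 - 2*x*y + 6*x - 6*y**2 + 4/3*y + 2, LT = x**2.
f_3 = -9/5*x**2 - x*y - 7*x + 3*y + 44/5, LT = x**2.

S(f_1,f_2): lcm = x**2. S = -1/2*x*y**2 - 1/4*x*y - 1/4*x - 3/4*y**2 + 1/6*y + 1/4.
  leading term x*y**2: subtract (3/8*y**2)·f_1 from -1/2*x*y**2 - 1/4*x*y - 1/4*x - 3/4*y**2 + 1/6*y + 1/4 → -1/4*x*y - 1/4*x - 1/4*y**4 - 5/4*y**2 + 1/6*y + 1/4
  leading term x*y: subtract (3/16*y)·f_1 from -1/4*x*y - 1/4*x - 1/4*y**4 - 5/4*y**2 + 1/6*y + 1/4 → -1/4*x - 1/4*y**4 - 1/8*y**3 - 5/4*y**2 - 1/12*y + 1/4
  leading term x: subtract (3/16)·f_1 from -1/4*x - 1/4*y**4 - 1/8*y**3 - 5/4*y**2 - 1/12*y + 1/4 → -1/4*y**4 - 1/8*y**3 - 11/8*y**2 - 1/12*y
  leading term y**4: no divisor's leading term divides it; move -1/4*y**4 to the remainder.
  leading term y**3: no divisor's leading term divides it; move -1/8*y**3 to the remainder.
  leading term y**2: no divisor's leading term divides it; move -11/8*y**2 to the remainder.
  leading term y: no divisor's leading term divides it; move -1/12*y to the remainder.
  remainder -1/4*y**4 - 1/8*y**3 - 11/8*y**2 - 1/12*y ≠ 0; add h_4 = -1/4*y**4 - 1/8*y**3 - 11/8*y**2 - 1/12*y to the basis.

S(f_1,f_3): lcm = x**2. S = -1/2*x*y**2 - 5/9*x*y - 44/9*x + 5/3*y + 44/9.
  leading term x*y**2: subtract (3/8*y**2)·f_1 from -1/2*x*y**2 - 5/9*x*y - 44/9*x + 5/3*y + 44/9 → -5/9*x*y - 44/9*x - 1/4*y**4 - 1/2*y**2 + 5/3*y + 44/9
  leading term x*y: subtract (5/12*y)·f_1 from -5/9*x*y - 44/9*x - 1/4*y**4 - 1/2*y**2 + 5/3*y + 44/9 → -44/9*x - 1/4*y**4 - 5/18*y**3 - 1/2*y**2 + 10/9*y + 44/9
  leading term x: subtract (11/3)·f_1 from -44/9*x - 1/4*y**4 - 5/18*y**3 - 1/2*y**2 + 10/9*y + 44/9 → -1/4*y**4 - 5/18*y**3 - 53/18*y**2 + 10/9*y
  leading term y**4: subtract (1)·h_4 from -1/4*y**4 - 5/18*y**3 - 53/18*y**2 + 10/9*y → -11/72*y**3 - 113/72*y**2 + 43/36*y
  leading term y**3: no divisor's leading term divides it; move -11/72*y**3 to the remainder.
  leading term y**2: no divisor's leading term divides it; move -113/72*y**2 to the remainder.
  leading term y: no divisor's leading term divides it; move 43/36*y to the remainder.
  remainder -11/72*y**3 - 113/72*y**2 + 43/36*y ≠ 0; add h_5 = -11/72*y**3 - 113/72*y**2 + 43/36*y to the basis.

S(h_4,h_5): lcm = y**4. S = -215/22*y**3 + 293/22*y**2 + 1/3*y.
  leading term y**3: subtract (7740/121)·h_5 from -215/22*y**3 + 293/22*y**2 + 1/3*y → 13759/121*y**2 - 27614/363*y
  leading term y**2: no divisor's leading term divides it; move 13759/121*y**2 to the remainder.
  leading term y: no divisor's leading term divides it; move -27614/363*y to the remainder.
  remainder 13759/121*y**2 - 27614/363*y ≠ 0; add h_6 = 13759/121*y**2 - 27614/363*y to the basis.

S(h_4,h_6): lcm = y**4. S = 96505/82554*y**3 + 11/2*y**2 + 1/3*y.
  leading term y**3: subtract (-1158060/151349)·h_5 from 96505/82554*y**3 + 11/2*y**2 + 1/3*y → -2955274/454047*y**2 + 1433688/151349*y
  leading term y**2: subtract (-32508014/567930243)·h_6 from -2955274/454047*y**2 + 1433688/151349*y → 8720734772/1703790729*y
  leading term y: no divisor's leading term divides it; move 8720734772/1703790729*y to the remainder.
  remainder 8720734772/1703790729*y ≠ 0; add h_7 = 8720734772/1703790729*y to the basis.

The other S-polynomials (S(f_2,f_3), S(f_1,h_4), S(f_2,h_4), S(f_3,h_4), S(f_1,h_5), S(f_2,h_5), S(f_3,h_5), S(f_1,h_6), S(f_2,h_6), S(f_3,h_6), S(h_5,h_6), S(f_1,h_7), S(f_2,h_7), S(f_3,h_7), S(h_4,h_7), S(h_5,h_7), S(h_6,h_7)) all reduce to 0 modulo the current basis, so we have a Gröbner basis.
Inter-reduce: drop elements whose leading term is divisible by another's, tail-reduce, and make monic.
Reduced Gröbner basis: {x - 1, y}.
Label its elements g_1 = x - 1, g_2 = y.

Reduce p = 4*x*y - 4*x - 3*y**2 + 4*y + 4 modulo G:
  leading term x*y: subtract (4*y)·g_1 from 4*x*y - 4*x - 3*y**2 + 4*y + 4 → -4*x - 3*y**2 + 8*y + 4
  leading term x: subtract (-4)·g_1 from -4*x - 3*y**2 + 8*y + 4 → -3*y**2 + 8*y
  leading term y**2: subtract (-3*y)·g_2 from -3*y**2 + 8*y → 8*y
  leading term y: subtract (8)·g_2 from 8*y → 0
  normal form = 0.
Since the normal form is 0, p ∈ I.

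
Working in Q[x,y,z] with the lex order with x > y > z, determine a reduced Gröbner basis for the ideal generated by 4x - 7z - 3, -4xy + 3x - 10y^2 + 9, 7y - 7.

f_1 = 4x - 7z - 3, LT = x.
f_2 = -4xy + 3x - 10y^2 + 9, LT = xy.
f_3 = 7y - 7, LT = y.

S(f_1,f_2): lcm = xy. S = 3/4x - 5/2y^2 - 7/4yz - 3/4y + 9/4.
  reduce S modulo (f_1, f_2, f_3):
  remainder -7/16z - 7/16 ≠ 0; add g_4 = -7/16z - 7/16 to the basis.

The other S-polynomials (S(f_1,f_3), S(f_2,f_3), S(f_1,g_4), S(f_2,g_4), S(f_3,g_4)) all reduce to 0 modulo the current basis, so we have a Gröbner basis.
Inter-reduce: drop elements whose leading term is divisible by another's, tail-reduce, and make monic.

G = {x + 1, y - 1, z + 1}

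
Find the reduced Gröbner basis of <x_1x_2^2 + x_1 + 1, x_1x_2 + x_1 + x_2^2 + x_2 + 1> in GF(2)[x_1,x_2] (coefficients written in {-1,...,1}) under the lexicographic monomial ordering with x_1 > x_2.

f_1 = x_1x_2^2 + x_1 + 1, LT = x_1x_2^2.
f_2 = x_1x_2 + x_1 + x_2^2 + x_2 + 1, LT = x_1x_2.

S(f_1,f_2): lcm = x_1x_2^2. S = x_1x_2 + x_1 + x_2^3 + x_2^2 + x_2 + 1.
  leading term x_1x_2: subtract (1)·f_2 from x_1x_2 + x_1 + x_2^3 + x_2^2 + x_2 + 1 → x_2^3
  leading term x_2^3: no divisor's leading term divides it; move x_2^3 to the remainder.
  remainder x_2^3 ≠ 0; add g_3 = x_2^3 to the basis.

S(f_1,g_3): lcm = x_1x_2^3. S = x_1x_2 + x_2.
  leading term x_1x_2: subtract (1)·f_2 from x_1x_2 + x_2 → x_1 + x_2^2 + 1
  leading term x_1: no divisor's leading term divides it; move x_1 to the remainder.
  leading term x_2^2: no divisor's leading term divides it; move x_2^2 to the remainder.
  leading term 1: no divisor's leading term divides it; move 1 to the remainder.
  remainder x_1 + x_2^2 + 1 ≠ 0; add g_4 = x_1 + x_2^2 + 1 to the basis.

S(f_2,g_3): lcm = x_1x_2^3. S = x_1x_2^2 + x_2^4 + x_2^3 + x_2^2.
  leading term x_1x_2^2: subtract (1)·f_1 from x_1x_2^2 + x_2^4 + x_2^3 + x_2^2 → x_1 + x_2^4 + x_2^3 + x_2^2 + 1
  leading term x_1: subtract (1)·g_4 from x_1 + x_2^4 + x_2^3 + x_2^2 + 1 → x_2^4 + x_2^3
  leading term x_2^4: subtract (x_2)·g_3 from x_2^4 + x_2^3 → x_2^3
  leading term x_2^3: subtract (1)·g_3 from x_2^3 → 0
  remainder 0.

S(f_1,g_4): lcm = x_1x_2^2. S = x_1 + x_2^4 + x_2^2 + 1.
  leading term x_1: subtract (1)·g_4 from x_1 + x_2^4 + x_2^2 + 1 → x_2^4
  leading term x_2^4: subtract (x_2)·g_3 from x_2^4 → 0
  remainder 0.

S(f_2,g_4): lcm = x_1x_2. S = x_1 + x_2^3 + x_2^2 + 1.
  leading term x_1: subtract (1)·g_4 from x_1 + x_2^3 + x_2^2 + 1 → x_2^3
  leading term x_2^3: subtract (1)·g_3 from x_2^3 → 0
  remainder 0.

S(g_3,g_4): leading monomials are coprime, so the S-polynomial reduces to 0 (Buchberger's first criterion).
Every S-polynomial of the final basis reduces to 0, so we have a Gröbner basis.
Inter-reduce: drop elements whose leading term is divisible by another's, tail-reduce, and make monic.

G = {x_1 + x_2^2 + 1, x_2^3}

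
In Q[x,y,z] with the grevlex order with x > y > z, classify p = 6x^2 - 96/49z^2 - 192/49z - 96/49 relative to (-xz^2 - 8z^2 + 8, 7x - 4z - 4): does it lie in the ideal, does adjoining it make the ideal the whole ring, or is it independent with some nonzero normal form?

First compute the reduced Gröbner basis of I by Buchberger's algorithm.
f_1 = -xz^2 - 8z^2 + 8, LT = xz^2.
f_2 = 7x - 4z - 4, LT = x.

S(f_1,f_2): lcm = xz^2. S = 4/7z^3 + 60/7z^2 - 8.
  reduce S modulo (f_1, f_2):
  remainder 4/7z^3 + 60/7z^2 - 8 ≠ 0; add h_3 = 4/7z^3 + 60/7z^2 - 8 to the basis.

The other S-polynomials (S(f_1,h_3), S(f_2,h_3)) all reduce to 0 modulo the current basis, so we have a Gröbner basis.
Inter-reduce: drop elements whose leading term is divisible by another's, tail-reduce, and make monic.
Reduced Gröbner basis: {z^3 + 15z^2 - 14, x - 4/7z - 4/7}.
Label its elements g_1 = z^3 + 15z^2 - 14, g_2 = x - 4/7z - 4/7.

Reduce p = 6x^2 - 96/49z^2 - 192/49z - 96/49 modulo G:
  leading term x^2: subtract (6x)·g_2 from 6x^2 - 96/49z^2 - 192/49z - 96/49 → 24/7xz - 96/49z^2 + 24/7x - 192/49z - 96/49
  leading term xz: subtract (24/7z)·g_2 from 24/7xz - 96/49z^2 + 24/7x - 192/49z - 96/49 → 24/7x - 96/49z - 96/49
  leading term x: subtract (24/7)·g_2 from 24/7x - 96/49z - 96/49 → 0
  normal form = 0.
Since the normal form is 0, p ∈ I.

6x^2 - 96/49z^2 - 192/49z - 96/49 lies in I (it reduces to 0).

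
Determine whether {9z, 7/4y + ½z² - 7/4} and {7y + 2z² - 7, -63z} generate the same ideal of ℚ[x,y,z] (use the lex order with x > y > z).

Yes, the ideals are equal.

Since reduced Gröbner bases are canonical representatives of ideals under a given ordering, it suffices to compute and compare them.
Buchberger on the first generating set:
f_1 = 9z, LT = z.
f_2 = 7/4y + ½z² - 7/4, LT = y.

The S-polynomials (S(f_1,f_2)) all reduce to 0 modulo the current basis, so we have a Gröbner basis.
Inter-reduce: drop elements whose leading term is divisible by another's, tail-reduce, and make monic.
Reduced Gröbner basis: {y - 1, z}.

Buchberger on the second generating set:
h_1 = 7y + 2z² - 7, LT = y.
h_2 = -63z, LT = z.

The S-polynomials (S(h_1,h_2)) all reduce to 0 modulo the current basis, so we have a Gröbner basis.
Inter-reduce: drop elements whose leading term is divisible by another's, tail-reduce, and make monic.
Reduced Gröbner basis: {y - 1, z}.

Same reduced basis, so the two generating sets span the same ideal.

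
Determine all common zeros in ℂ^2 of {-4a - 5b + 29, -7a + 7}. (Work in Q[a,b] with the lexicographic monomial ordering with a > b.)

{(1, 5)}

Compute a lex Gröbner basis by Buchberger's algorithm.
f_1 = -4a - 5b + 29, LT = a.
f_2 = -7a + 7, LT = a.

S(f_1,f_2): lcm = a. S = 5/4b - 25/4.
  reduce S modulo (f_1, f_2):
  remainder 5/4b - 25/4 ≠ 0; add h_3 = 5/4b - 25/4 to the basis.

The other S-polynomials (S(f_1,h_3), S(f_2,h_3)) all reduce to 0 modulo the current basis, so we have a Gröbner basis.
Inter-reduce: drop elements whose leading term is divisible by another's, tail-reduce, and make monic.
Reduced Gröbner basis: {a - 1, b - 5}.

A lex Gröbner basis eliminates variables successively. Here b - 5 depends only on b, with roots {5}; lifting each root through the earlier basis elements recovers the full solutions.
  b = 5: the earlier basis element becomes a - 1 = 0, giving a = 1 — point (1, 5).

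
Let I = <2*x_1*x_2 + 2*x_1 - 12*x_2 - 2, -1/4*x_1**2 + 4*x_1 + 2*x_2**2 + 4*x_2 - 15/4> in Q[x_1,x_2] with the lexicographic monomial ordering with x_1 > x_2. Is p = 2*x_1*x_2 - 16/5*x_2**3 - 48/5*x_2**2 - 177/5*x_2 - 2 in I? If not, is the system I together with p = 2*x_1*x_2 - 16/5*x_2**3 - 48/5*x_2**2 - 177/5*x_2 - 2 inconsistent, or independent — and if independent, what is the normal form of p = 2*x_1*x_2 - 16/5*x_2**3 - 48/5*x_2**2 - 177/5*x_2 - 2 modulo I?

Adjoining 2*x_1*x_2 - 16/5*x_2**3 - 48/5*x_2**2 - 177/5*x_2 - 2 makes the ideal the whole ring: the system is inconsistent.

First compute the reduced Gröbner basis of I by Buchberger's algorithm.
f_1 = 2*x_1*x_2 + 2*x_1 - 12*x_2 - 2, LT = x_1*x_2.
f_2 = -1/4*x_1**2 + 4*x_1 + 2*x_2**2 + 4*x_2 - 15/4, LT = x_1**2.

S(f_1,f_2): lcm = x_1**2*x_2. S = x_1**2 + 10*x_1*x_2 - x_1 + 8*x_2**3 + 16*x_2**2 - 15*x_2.
  leading term x_1**2: subtract (-4)·f_2 from x_1**2 + 10*x_1*x_2 - x_1 + 8*x_2**3 + 16*x_2**2 - 15*x_2 → 10*x_1*x_2 + 15*x_1 + 8*x_2**3 + 24*x_2**2 + x_2 - 15
  leading term x_1*x_2: subtract (5)·f_1 from 10*x_1*x_2 + 15*x_1 + 8*x_2**3 + 24*x_2**2 + x_2 - 15 → 5*x_1 + 8*x_2**3 + 24*x_2**2 + 61*x_2 - 5
  leading term x_1: no divisor's leading term divides it; move 5*x_1 to the remainder.
  leading term x_2**3: no divisor's leading term divides it; move 8*x_2**3 to the remainder.
  leading term x_2**2: no divisor's leading term divides it; move 24*x_2**2 to the remainder.
  leading term x_2: no divisor's leading term divides it; move 61*x_2 to the remainder.
  leading term 1: no divisor's leading term divides it; move -5 to the remainder.
  remainder 5*x_1 + 8*x_2**3 + 24*x_2**2 + 61*x_2 - 5 ≠ 0; add h_3 = 5*x_1 + 8*x_2**3 + 24*x_2**2 + 61*x_2 - 5 to the basis.

S(f_1,h_3): lcm = x_1*x_2. S = x_1 - 8/5*x_2**4 - 24/5*x_2**3 - 61/5*x_2**2 - 5*x_2 - 1.
  leading term x_1: subtract (1/5)·h_3 from x_1 - 8/5*x_2**4 - 24/5*x_2**3 - 61/5*x_2**2 - 5*x_2 - 1 → -8/5*x_2**4 - 32/5*x_2**3 - 17*x_2**2 - 86/5*x_2
  leading term x_2**4: no divisor's leading term divides it; move -8/5*x_2**4 to the remainder.
  leading term x_2**3: no divisor's leading term divides it; move -32/5*x_2**3 to the remainder.
  leading term x_2**2: no divisor's leading term divides it; move -17*x_2**2 to the remainder.
  leading term x_2: no divisor's leading term divides it; move -86/5*x_2 to the remainder.
  remainder -8/5*x_2**4 - 32/5*x_2**3 - 17*x_2**2 - 86/5*x_2 ≠ 0; add h_4 = -8/5*x_2**4 - 32/5*x_2**3 - 17*x_2**2 - 86/5*x_2 to the basis.

The other S-polynomials (S(f_2,h_3), S(f_1,h_4), S(f_2,h_4), S(h_3,h_4)) all reduce to 0 modulo the current basis, so we have a Gröbner basis.
Inter-reduce: drop elements whose leading term is divisible by another's, tail-reduce, and make monic.
Reduced Gröbner basis: {x_1 + 8/5*x_2**3 + 24/5*x_2**2 + 61/5*x_2 - 1, x_2**4 + 4*x_2**3 + 85/8*x_2**2 + 43/4*x_2}.
Label its elements g_1 = x_1 + 8/5*x_2**3 + 24/5*x_2**2 + 61/5*x_2 - 1, g_2 = x_2**4 + 4*x_2**3 + 85/8*x_2**2 + 43/4*x_2.

Reduce p = 2*x_1*x_2 - 16/5*x_2**3 - 48/5*x_2**2 - 177/5*x_2 - 2 modulo G:
  leading term x_1*x_2: subtract (2*x_2)·g_1 from 2*x_1*x_2 - 16/5*x_2**3 - 48/5*x_2**2 - 177/5*x_2 - 2 → -16/5*x_2**4 - 64/5*x_2**3 - 34*x_2**2 - 167/5*x_2 - 2
  leading term x_2**4: subtract (-16/5)·g_2 from -16/5*x_2**4 - 64/5*x_2**3 - 34*x_2**2 - 167/5*x_2 - 2 → x_2 - 2
  leading term x_2: no divisor's leading term divides it; move x_2 to the remainder.
  leading term 1: no divisor's leading term divides it; move -2 to the remainder.
  normal form = x_2 - 2.
The normal form is nonzero, so p ∉ I. Since p minus its normal form lies in I, I + (p) = I + (r) where r = x_2 - 2; decide whether this ideal is the whole ring.
Run Buchberger on G together with r (pairs among the g_i already reduce to 0 since G is a Gröbner basis):
g_1 = x_1 + 8/5*x_2**3 + 24/5*x_2**2 + 61/5*x_2 - 1, LT = x_1.
g_2 = x_2**4 + 4*x_2**3 + 85/8*x_2**2 + 43/4*x_2, LT = x_2**4.
r = x_2 - 2, LT = x_2.

S(g_2,r): lcm = x_2**4. S = 6*x_2**3 + 85/8*x_2**2 + 43/4*x_2.
  leading term x_2**3: subtract (6*x_2**2)·r from 6*x_2**3 + 85/8*x_2**2 + 43/4*x_2 → 181/8*x_2**2 + 43/4*x_2
  leading term x_2**2: subtract (181/8*x_2)·r from 181/8*x_2**2 + 43/4*x_2 → 56*x_2
  leading term x_2: subtract (56)·r from 56*x_2 → 112
  leading term 1: no divisor's leading term divides it; move 112 to the remainder.
  remainder 112 ≠ 0; add m_4 = 112 to the basis.

The other S-polynomials (S(g_1,g_2), S(g_1,r), S(g_1,m_4), S(g_2,m_4), S(r,m_4)) all reduce to 0 modulo the current basis, so we have a Gröbner basis.
Inter-reduce: drop elements whose leading term is divisible by another's, tail-reduce, and make monic.
Reduced Gröbner basis: {1}.
The reduced Gröbner basis of I + (p) is {1}: the ideal is the whole ring, so the enlarged system has no common solution — adjoining p is inconsistent.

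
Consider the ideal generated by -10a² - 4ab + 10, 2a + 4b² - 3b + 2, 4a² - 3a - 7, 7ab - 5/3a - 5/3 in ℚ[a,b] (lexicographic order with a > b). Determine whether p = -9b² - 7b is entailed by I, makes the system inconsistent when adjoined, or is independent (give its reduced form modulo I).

First compute the reduced Gröbner basis of I by Buchberger's algorithm.
f_1 = -10a² - 4ab + 10, LT = a².
f_2 = 2a + 4b² - 3b + 2, LT = a.
f_3 = 4a² - 3a - 7, LT = a².
f_4 = 7ab - 5/3a - 5/3, LT = ab.

S(f_1,f_2): lcm = a². S = -2ab² + 19/10ab - a - 1.
  reduce S modulo (f_1, f_2, f_3, f_4):
  remainder 4b⁴ - 34/5b³ + 137/20b² - 17/5b ≠ 0; add h_5 = 4b⁴ - 34/5b³ + 137/20b² - 17/5b to the basis.

S(f_1,f_3): lcm = a². S = ⅖ab + ¾a + ¾.
  reduce S modulo (f_1, f_2, f_3, f_4, h_5):
  remainder -⅘b³ - 9/10b² + 29/40b ≠ 0; add h_6 = -⅘b³ - 9/10b² + 29/40b to the basis.

S(f_1,f_4): lcm = a²b. S = 5/21a² + ⅖ab² + 5/21a - b.
  reduce S modulo (f_1, f_2, f_3, f_4, h_5, h_6):
  remainder 119/120b² - 279/160b ≠ 0; add h_7 = 119/120b² - 279/160b to the basis.

S(f_2,f_4): lcm = ab. S = 5/21a + 2b³ - 3/2b² + b + 5/21.
  reduce S modulo (f_1, f_2, f_3, f_4, h_5, h_6, h_7):
  remainder -3550/833b ≠ 0; add h_8 = -3550/833b to the basis.

The other S-polynomials (S(f_2,f_3), S(f_3,f_4), S(f_1,h_5), S(f_2,h_5), S(f_3,h_5), S(f_4,h_5), S(f_1,h_6), S(f_2,h_6), S(f_3,h_6), S(f_4,h_6), S(h_5,h_6), S(f_1,h_7), S(f_2,h_7), S(f_3,h_7), S(f_4,h_7), S(h_5,h_7), S(h_6,h_7), S(f_1,h_8), S(f_2,h_8), S(f_3,h_8), S(f_4,h_8), S(h_5,h_8), S(h_6,h_8), S(h_7,h_8)) all reduce to 0 modulo the current basis, so we have a Gröbner basis.
Inter-reduce: drop elements whose leading term is divisible by another's, tail-reduce, and make monic.
Reduced Gröbner basis: {a + 1, b}.
Label its elements g_1 = a + 1, g_2 = b.

Reduce p = -9b² - 7b modulo G:
  leading term b²: subtract (-9b)·g_2 from -9b² - 7b → -7b
  leading term b: subtract (-7)·g_2 from -7b → 0
  normal form = 0.
Since the normal form is 0, p ∈ I.

-9b² - 7b lies in I (it reduces to 0).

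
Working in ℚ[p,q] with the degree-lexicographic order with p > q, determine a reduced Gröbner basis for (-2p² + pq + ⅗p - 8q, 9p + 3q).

G = {q² + 369/25q, p + ⅓q}

f_1 = -2p² + pq + ⅗p - 8q, LT = p².
f_2 = 9p + 3q, LT = p.

S(f_1,f_2): lcm = p². S = -⅚pq - 3/10p + 4q.
  leading term pq: subtract (-5/54q)·f_2 from -⅚pq - 3/10p + 4q → 5/18q² - 3/10p + 4q
  leading term q²: no divisor's leading term divides it; move 5/18q² to the remainder.
  leading term p: subtract (-1/30)·f_2 from -3/10p + 4q → 41/10q
  leading term q: no divisor's leading term divides it; move 41/10q to the remainder.
  remainder 5/18q² + 41/10q ≠ 0; add g_3 = 5/18q² + 41/10q to the basis.

S(f_1,g_3): leading monomials are coprime, so the S-polynomial reduces to 0 (Buchberger's first criterion).
S(f_2,g_3): leading monomials are coprime, so the S-polynomial reduces to 0 (Buchberger's first criterion).
Every S-polynomial of the final basis reduces to 0, so we have a Gröbner basis.
Inter-reduce: drop elements whose leading term is divisible by another's, tail-reduce, and make monic.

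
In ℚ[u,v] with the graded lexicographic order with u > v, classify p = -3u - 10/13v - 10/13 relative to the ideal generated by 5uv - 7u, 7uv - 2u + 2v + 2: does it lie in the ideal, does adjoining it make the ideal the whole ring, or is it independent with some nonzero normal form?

First compute the reduced Gröbner basis of I by Buchberger's algorithm.
f_1 = 5uv - 7u, LT = uv.
f_2 = 7uv - 2u + 2v + 2, LT = uv.

S(f_1,f_2): lcm = uv. S = -39/35u - 2/7v - 2/7.
  reduce S modulo (f_1, f_2):
  remainder -39/35u - 2/7v - 2/7 ≠ 0; add h_3 = -39/35u - 2/7v - 2/7 to the basis.

S(f_1,h_3): lcm = uv. S = -10/39v² - 7/5u - 10/39v.
  reduce S modulo (f_1, f_2, h_3):
  remainder -10/39v² + 4/39v + 14/39 ≠ 0; add h_4 = -10/39v² + 4/39v + 14/39 to the basis.

The other S-polynomials (S(f_2,h_3), S(f_1,h_4), S(f_2,h_4), S(h_3,h_4)) all reduce to 0 modulo the current basis, so we have a Gröbner basis.
Inter-reduce: drop elements whose leading term is divisible by another's, tail-reduce, and make monic.
Reduced Gröbner basis: {v² - ⅖v - 7/5, u + 10/39v + 10/39}.
Label its elements g_1 = v² - ⅖v - 7/5, g_2 = u + 10/39v + 10/39.

Reduce p = -3u - 10/13v - 10/13 modulo G:
  leading term u: subtract (-3)·g_2 from -3u - 10/13v - 10/13 → 0
  normal form = 0.
Since the normal form is 0, p ∈ I.

-3u - 10/13v - 10/13 lies in I (it reduces to 0).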